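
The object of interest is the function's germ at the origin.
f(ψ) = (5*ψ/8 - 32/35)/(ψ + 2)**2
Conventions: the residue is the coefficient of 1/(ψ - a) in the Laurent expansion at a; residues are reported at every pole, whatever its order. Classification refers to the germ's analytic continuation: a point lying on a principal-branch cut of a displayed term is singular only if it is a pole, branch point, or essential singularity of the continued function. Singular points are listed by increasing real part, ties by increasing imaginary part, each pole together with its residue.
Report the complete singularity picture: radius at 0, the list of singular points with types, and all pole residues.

Radius of convergence at 0: 2.
At -2: a pole of order 2; residue 5/8.

Denominator factor (ψ + 2)^2: pole of order 2 at -2, modulus 2.
The radius of convergence is the smallest modulus among the singular points: 2.
At the order-2 pole -2 set g(ψ) = (ψ - (-2))^2*f(ψ) = 5*ψ/8 - 32/35.
Order-2 pole: residue = g'(a); g'(-2) = 5/8, so the residue is 5/8.


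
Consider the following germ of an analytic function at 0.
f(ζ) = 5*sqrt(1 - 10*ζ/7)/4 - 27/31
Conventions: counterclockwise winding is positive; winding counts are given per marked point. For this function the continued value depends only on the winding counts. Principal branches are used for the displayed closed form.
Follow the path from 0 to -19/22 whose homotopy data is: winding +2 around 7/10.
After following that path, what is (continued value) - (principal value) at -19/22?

The rational part is single-valued and drops out of the difference; each branch term changes only by its own monodromy.
(5/4)*sqrt(1 - ζ/(7/10)): winding +2 is even, the square root returns to the same sheet, contribution 0.
Summing the contributions at ζ = -19/22 gives 0.

Continued minus principal equals 0.


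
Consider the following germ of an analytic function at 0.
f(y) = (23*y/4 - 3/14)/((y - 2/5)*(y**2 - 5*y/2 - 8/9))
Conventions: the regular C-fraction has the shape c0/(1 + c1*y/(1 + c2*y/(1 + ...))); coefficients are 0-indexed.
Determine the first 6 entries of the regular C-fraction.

Taylor coefficients (expand at 0): a_0 = -135/224, a_1 = 58635/3584, a_2 = -575055/57344, a_3 = 126860355/917504, a_4 = -2510491815/14680064, a_5 = 284061513915/234881024.
c0 = a_0 = -135/224. Peel one level at a time: if S = 1 + c*y/S' with S'(0) = 1, then c is the y-coefficient of S and S' = c*y/(S - 1).
S_1 = c0/f = 1 + (1303/48)*y + (103717/144)*y^2 + ...; c1 = 1303/48.
S_2 = c1*y/(S_1 - 1) = 1 + (-103717/3909)*y + (-27421947/3395618)*y^2 + ...; c2 = -103717/3909.
S_3 = c2*y/(S_2 - 1) = 1 + (-82265841/270286502)*y + (2254617045/21514432178)*y^2 + ...; c3 = -82265841/270286502.
S_4 = c3*y/(S_3 - 1) = 1 + (108806148505/316013564111)*y + (1088061485050/9283496015689)*y^2 + ...; c4 = 108806148505/316013564111.
S_5 = c4*y/(S_4 - 1) = 1 + (-1037170/3046883)*y + ...; c5 = -1037170/3046883.

The regular C-fraction coefficients are [-135/224, 1303/48, -103717/3909, -82265841/270286502, 108806148505/316013564111, -1037170/3046883].


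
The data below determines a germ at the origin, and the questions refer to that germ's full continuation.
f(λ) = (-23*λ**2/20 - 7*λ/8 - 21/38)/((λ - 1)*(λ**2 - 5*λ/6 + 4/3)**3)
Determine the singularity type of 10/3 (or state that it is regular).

The point is a regular point.

Denominator factors: λ - 1 = 7/3 at λ = 10/3; λ**2 - 5*λ/6 + 4/3 = 29/3 at λ = 10/3 — none vanishes.
So the germ continues analytically to 10/3.


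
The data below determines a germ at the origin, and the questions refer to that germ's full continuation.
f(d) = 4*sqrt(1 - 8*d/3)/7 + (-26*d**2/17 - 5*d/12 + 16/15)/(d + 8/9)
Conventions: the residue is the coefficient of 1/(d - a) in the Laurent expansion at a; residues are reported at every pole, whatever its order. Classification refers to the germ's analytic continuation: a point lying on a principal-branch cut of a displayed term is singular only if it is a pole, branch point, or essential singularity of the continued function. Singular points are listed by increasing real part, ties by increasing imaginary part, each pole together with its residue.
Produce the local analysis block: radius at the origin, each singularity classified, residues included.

Denominator factor (d + 8/9): pole of order 1 at -8/9, modulus 8/9.
Branch term (4/7)*sqrt(1 - d/(3/8)): its argument vanishes at d = 3/8, a square-root branch point, modulus 3/8.
The radius of convergence is the smallest modulus among the singular points: 3/8.
The branch term is analytic at -8/9 and contributes nothing to the residue; only the rational part matters.
At the order-1 pole -8/9 set g(d) = (d - (-8/9))*(rational part) = -26*d**2/17 - 5*d/12 + 16/15.
Simple pole: residue = g(a) at a = -8/9, which is 1574/6885.
List the singular points by increasing real part (a conjugate pair: the negative imaginary part first).

Radius of convergence at 0: 3/8.
At -8/9: a pole of order 1; residue 1574/6885.
At 3/8: an algebraic (square-root) branch point.


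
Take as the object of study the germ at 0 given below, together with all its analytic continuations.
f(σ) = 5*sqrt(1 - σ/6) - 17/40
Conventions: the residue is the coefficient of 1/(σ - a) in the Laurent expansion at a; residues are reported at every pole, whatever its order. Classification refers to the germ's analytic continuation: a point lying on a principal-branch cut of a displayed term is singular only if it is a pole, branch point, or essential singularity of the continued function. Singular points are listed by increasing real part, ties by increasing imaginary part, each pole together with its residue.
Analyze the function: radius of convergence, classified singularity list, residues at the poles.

Radius of convergence at 0: 6.
At 6: an algebraic (square-root) branch point.

Branch term (5)*sqrt(1 - σ/(6)): its argument vanishes at σ = 6, a square-root branch point, modulus 6.
The radius of convergence is the smallest modulus among the singular points: 6.


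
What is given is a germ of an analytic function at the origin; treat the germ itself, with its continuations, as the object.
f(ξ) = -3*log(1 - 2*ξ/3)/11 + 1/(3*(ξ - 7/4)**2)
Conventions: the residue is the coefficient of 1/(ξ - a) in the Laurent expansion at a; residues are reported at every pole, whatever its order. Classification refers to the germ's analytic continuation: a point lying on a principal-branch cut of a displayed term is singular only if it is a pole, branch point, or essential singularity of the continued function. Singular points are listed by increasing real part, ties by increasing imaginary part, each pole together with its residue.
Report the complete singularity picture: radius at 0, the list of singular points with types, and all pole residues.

Denominator factor (ξ - 7/4)^2: pole of order 2 at 7/4, modulus 7/4.
Branch term (-3/11)*log(1 - ξ/(3/2)): its argument vanishes at ξ = 3/2, a logarithmic branch point, modulus 3/2.
The radius of convergence is the smallest modulus among the singular points: 3/2.
The branch term is analytic at 7/4 and contributes nothing to the residue; only the rational part matters.
At the order-2 pole 7/4 set g(ξ) = (ξ - (7/4))^2*(rational part) = 1/3.
Order-2 pole: residue = g'(a); g'(7/4) = 0, so the residue is 0.
List the singular points by increasing real part (a conjugate pair: the negative imaginary part first).

Radius of convergence at 0: 3/2.
At 3/2: a logarithmic branch point.
At 7/4: a pole of order 2; residue 0.


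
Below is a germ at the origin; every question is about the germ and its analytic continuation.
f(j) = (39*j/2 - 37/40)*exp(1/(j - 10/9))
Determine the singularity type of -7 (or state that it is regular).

There is no denominator, hence no pole anywhere.
The essential point of exp(1/(j - (10/9))) is 10/9, not -7.
So the germ continues analytically to -7.

The point is a regular point.


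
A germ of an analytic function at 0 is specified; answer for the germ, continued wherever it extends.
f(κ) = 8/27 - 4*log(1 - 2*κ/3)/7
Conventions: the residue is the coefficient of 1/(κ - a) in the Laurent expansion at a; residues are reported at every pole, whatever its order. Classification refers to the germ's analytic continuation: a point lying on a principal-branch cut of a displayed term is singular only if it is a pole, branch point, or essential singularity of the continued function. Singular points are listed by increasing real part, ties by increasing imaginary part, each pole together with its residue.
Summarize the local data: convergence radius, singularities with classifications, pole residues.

Radius of convergence at 0: 3/2.
At 3/2: a logarithmic branch point.

Branch term (-4/7)*log(1 - κ/(3/2)): its argument vanishes at κ = 3/2, a logarithmic branch point, modulus 3/2.
The radius of convergence is the smallest modulus among the singular points: 3/2.


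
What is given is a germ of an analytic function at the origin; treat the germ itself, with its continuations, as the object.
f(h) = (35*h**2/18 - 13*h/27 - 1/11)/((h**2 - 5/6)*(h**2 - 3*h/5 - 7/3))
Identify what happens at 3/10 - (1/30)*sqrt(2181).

The denominator factor h**2 - 3*h/5 - 7/3 vanishes at 3/10 - (1/30)*sqrt(2181) and appears to the power 1; the numerator there equals 27631/5940 - (37/1620)*sqrt(2181), nonzero, and no other factor vanishes.
Hence a pole whose order is the multiplicity, 1.

The point is a pole of order 1.


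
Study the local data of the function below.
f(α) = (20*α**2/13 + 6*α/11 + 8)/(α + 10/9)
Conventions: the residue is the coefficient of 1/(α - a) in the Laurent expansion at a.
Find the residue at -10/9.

The residue is 107644/11583.

At the order-1 pole -10/9 set g(α) = (α - (-10/9))*f(α) = 20*α**2/13 + 6*α/11 + 8.
Simple pole: residue = g(a) at a = -10/9, which is 107644/11583.


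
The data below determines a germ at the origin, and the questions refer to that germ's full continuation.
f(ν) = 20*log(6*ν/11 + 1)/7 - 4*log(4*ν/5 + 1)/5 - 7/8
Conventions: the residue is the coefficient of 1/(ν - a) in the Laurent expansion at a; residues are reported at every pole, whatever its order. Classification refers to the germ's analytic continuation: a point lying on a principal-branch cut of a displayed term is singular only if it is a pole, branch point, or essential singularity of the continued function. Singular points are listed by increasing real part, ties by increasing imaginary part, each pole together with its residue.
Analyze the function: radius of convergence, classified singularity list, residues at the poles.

Branch term (20/7)*log(1 - ν/(-11/6)): its argument vanishes at ν = -11/6, a logarithmic branch point, modulus 11/6.
Branch term (-4/5)*log(1 - ν/(-5/4)): its argument vanishes at ν = -5/4, a logarithmic branch point, modulus 5/4.
The radius of convergence is the smallest modulus among the singular points: 5/4.
List the singular points by increasing real part (a conjugate pair: the negative imaginary part first).

Radius of convergence at 0: 5/4.
At -11/6: a logarithmic branch point.
At -5/4: a logarithmic branch point.


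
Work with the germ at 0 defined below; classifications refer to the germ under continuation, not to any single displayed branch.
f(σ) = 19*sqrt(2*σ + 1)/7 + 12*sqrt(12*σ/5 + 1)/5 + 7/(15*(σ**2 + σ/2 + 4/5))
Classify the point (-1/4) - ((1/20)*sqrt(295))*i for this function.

The denominator factor σ**2 + σ/2 + 4/5 vanishes at (-1/4) - ((1/20)*sqrt(295))*i and appears to the power 1; the numerator there equals 7/15, nonzero, and no other factor vanishes.
The branch terms are analytic at this point.
Hence a pole whose order is the multiplicity, 1.

The point is a pole of order 1.


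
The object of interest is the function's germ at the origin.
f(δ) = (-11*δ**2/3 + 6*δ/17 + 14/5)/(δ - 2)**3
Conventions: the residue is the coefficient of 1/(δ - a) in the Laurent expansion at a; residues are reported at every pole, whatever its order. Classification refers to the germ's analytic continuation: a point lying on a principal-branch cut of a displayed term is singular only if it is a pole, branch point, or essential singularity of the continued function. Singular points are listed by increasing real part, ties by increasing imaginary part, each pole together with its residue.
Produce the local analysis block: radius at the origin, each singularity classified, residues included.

Denominator factor (δ - 2)^3: pole of order 3 at 2, modulus 2.
The radius of convergence is the smallest modulus among the singular points: 2.
At the order-3 pole 2 set g(δ) = (δ - (2))^3*f(δ) = -11*δ**2/3 + 6*δ/17 + 14/5.
Order-3 pole: residue = g''(a)/2; g''(2) = -22/3, so the residue is -11/3.

Radius of convergence at 0: 2.
At 2: a pole of order 3; residue -11/3.


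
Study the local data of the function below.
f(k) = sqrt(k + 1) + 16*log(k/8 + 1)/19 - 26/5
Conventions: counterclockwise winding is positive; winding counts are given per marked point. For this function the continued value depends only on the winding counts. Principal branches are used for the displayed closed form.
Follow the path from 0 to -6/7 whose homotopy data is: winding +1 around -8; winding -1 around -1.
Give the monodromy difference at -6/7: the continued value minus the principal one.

The rational part is single-valued and drops out of the difference; each branch term changes only by its own monodromy.
(16/19)*log(1 - k/(-8)): each positive loop around -8 adds 2*pi*i to the log, so winding +1 contributes (16/19)*(1)*2*pi*i = (32/19)*pi*i.
(1)*sqrt(1 - k/(-1)): winding -1 is odd, the square root flips sign, contributing -2*(1)*sqrt(1 - (-6/7)/(-1)) = -2*(1)*sqrt(1/7) = -(2/7)*sqrt(7).
Summing the contributions at k = -6/7 gives (-(2/7)*sqrt(7)) + ((32/19)*pi)*i.

Continued minus principal equals (-(2/7)*sqrt(7)) + ((32/19)*pi)*i.


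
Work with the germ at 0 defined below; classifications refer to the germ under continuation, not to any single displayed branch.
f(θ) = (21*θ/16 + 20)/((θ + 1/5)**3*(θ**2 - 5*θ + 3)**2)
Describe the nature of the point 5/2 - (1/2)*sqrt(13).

The denominator factor θ**2 - 5*θ + 3 vanishes at 5/2 - (1/2)*sqrt(13) and appears to the power 2; the numerator there equals 745/32 - (21/32)*sqrt(13), nonzero, and no other factor vanishes.
Hence a pole whose order is the multiplicity, 2.

The point is a pole of order 2.


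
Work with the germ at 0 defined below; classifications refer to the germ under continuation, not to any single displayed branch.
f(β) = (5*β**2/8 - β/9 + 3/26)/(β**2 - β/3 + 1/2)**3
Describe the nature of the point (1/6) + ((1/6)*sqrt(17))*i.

The point is a pole of order 3.

The denominator factor β**2 - β/3 + 1/2 vanishes at (1/6) + ((1/6)*sqrt(17))*i and appears to the power 3; the numerator there equals (-127/702) + ((7/432)*sqrt(17))*i, nonzero, and no other factor vanishes.
Hence a pole whose order is the multiplicity, 3.


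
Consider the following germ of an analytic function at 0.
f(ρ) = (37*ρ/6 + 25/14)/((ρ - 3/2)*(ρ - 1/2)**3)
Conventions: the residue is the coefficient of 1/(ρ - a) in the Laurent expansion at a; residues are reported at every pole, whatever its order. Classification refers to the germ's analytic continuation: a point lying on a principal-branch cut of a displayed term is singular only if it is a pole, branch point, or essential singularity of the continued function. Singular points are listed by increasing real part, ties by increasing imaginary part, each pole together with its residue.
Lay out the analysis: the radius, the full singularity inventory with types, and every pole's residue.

Radius of convergence at 0: 1/2.
At 1/2: a pole of order 3; residue -309/28.
At 3/2: a pole of order 1; residue 309/28.

Denominator factor (ρ - 1/2)^3: pole of order 3 at 1/2, modulus 1/2.
Denominator factor (ρ - 3/2): pole of order 1 at 3/2, modulus 3/2.
The radius of convergence is the smallest modulus among the singular points: 1/2.
At the order-3 pole 1/2 set g(ρ) = (ρ - (1/2))^3*f(ρ) = (37*ρ/6 + 25/14)/(ρ - 3/2).
Order-3 pole: residue = g''(a)/2; g''(1/2) = -309/14, so the residue is -309/28.
At the order-1 pole 3/2 set g(ρ) = (ρ - (3/2))*f(ρ) = (37*ρ/6 + 25/14)/(ρ - 1/2)**3.
Simple pole: residue = g(a) at a = 3/2, which is 309/28.
List the singular points by increasing real part (a conjugate pair: the negative imaginary part first).


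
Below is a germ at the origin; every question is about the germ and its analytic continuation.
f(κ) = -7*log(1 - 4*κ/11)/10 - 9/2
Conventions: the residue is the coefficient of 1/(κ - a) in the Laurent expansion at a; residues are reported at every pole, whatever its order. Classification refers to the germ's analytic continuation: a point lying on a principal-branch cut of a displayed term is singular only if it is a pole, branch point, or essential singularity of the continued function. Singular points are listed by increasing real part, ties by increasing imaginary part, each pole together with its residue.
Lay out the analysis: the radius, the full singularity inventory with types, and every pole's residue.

Radius of convergence at 0: 11/4.
At 11/4: a logarithmic branch point.

Branch term (-7/10)*log(1 - κ/(11/4)): its argument vanishes at κ = 11/4, a logarithmic branch point, modulus 11/4.
The radius of convergence is the smallest modulus among the singular points: 11/4.


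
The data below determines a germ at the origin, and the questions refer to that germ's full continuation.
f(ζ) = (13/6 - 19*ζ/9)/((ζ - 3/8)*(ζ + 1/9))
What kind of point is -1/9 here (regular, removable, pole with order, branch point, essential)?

The denominator factor ζ + 1/9 vanishes at -1/9 and appears to the power 1; the numerator there equals 389/162, nonzero, and no other factor vanishes.
Hence a pole whose order is the multiplicity, 1.

The point is a pole of order 1.


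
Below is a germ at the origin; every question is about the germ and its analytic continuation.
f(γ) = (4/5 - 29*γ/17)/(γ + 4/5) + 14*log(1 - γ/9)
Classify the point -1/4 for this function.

Denominator factors: γ + 4/5 = 11/20 at γ = -1/4 — none vanishes.
Branch term log(1 - γ/(9)): argument at -1/4 is 37/36, nonzero, so -1/4 is not its branch point (a point on a principal cut is still regular for the continued germ).
So the germ continues analytically to -1/4.

The point is a regular point.


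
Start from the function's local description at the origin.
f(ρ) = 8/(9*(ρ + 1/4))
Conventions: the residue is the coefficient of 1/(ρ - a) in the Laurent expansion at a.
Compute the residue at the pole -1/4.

At the order-1 pole -1/4 set g(ρ) = (ρ - (-1/4))*f(ρ) = 8/9.
Simple pole: residue = g(a) at a = -1/4, which is 8/9.

The residue is 8/9.


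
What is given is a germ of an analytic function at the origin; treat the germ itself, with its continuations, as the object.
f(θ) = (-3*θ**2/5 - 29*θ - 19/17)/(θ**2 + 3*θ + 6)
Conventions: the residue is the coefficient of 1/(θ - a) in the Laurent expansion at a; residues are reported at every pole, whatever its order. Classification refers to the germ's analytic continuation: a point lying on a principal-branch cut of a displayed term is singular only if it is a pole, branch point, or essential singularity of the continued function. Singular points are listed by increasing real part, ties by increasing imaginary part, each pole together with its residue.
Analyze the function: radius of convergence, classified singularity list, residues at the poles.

Radius of convergence at 0: sqrt(6).
At (-3/2) - ((1/2)*sqrt(15))*i: a pole of order 1; residue (-68/5) + ((3679/1275)*sqrt(15))*i.
At (-3/2) + ((1/2)*sqrt(15))*i: a pole of order 1; residue (-68/5) - ((3679/1275)*sqrt(15))*i.

Denominator factor (θ**2 + 3*θ + 6): discriminant -15, complex-conjugate roots (-3/2) + ((1/2)*sqrt(15))*i and (-3/2) - ((1/2)*sqrt(15))*i; poles of order 1, moduli sqrt(6) and sqrt(6).
The radius of convergence is the smallest modulus among the singular points: sqrt(6).
The factor θ**2 + 3*θ + 6 splits as (θ - a)(θ - a') with a = (-3/2) - ((1/2)*sqrt(15))*i, a' = (-3/2) + ((1/2)*sqrt(15))*i. At the order-1 pole a set g(θ) = (θ - a)*f(θ) = [-3*θ**2/5 - 29*θ - 19/17] / (θ - a').
Simple pole: residue = g(a) at a = (-3/2) - ((1/2)*sqrt(15))*i, which is (-68/5) + ((3679/1275)*sqrt(15))*i.
The factor θ**2 + 3*θ + 6 splits as (θ - a)(θ - a') with a = (-3/2) + ((1/2)*sqrt(15))*i, a' = (-3/2) - ((1/2)*sqrt(15))*i. At the order-1 pole a set g(θ) = (θ - a)*f(θ) = [-3*θ**2/5 - 29*θ - 19/17] / (θ - a').
Simple pole: residue = g(a) at a = (-3/2) + ((1/2)*sqrt(15))*i, which is (-68/5) - ((3679/1275)*sqrt(15))*i.
List the singular points by increasing real part (a conjugate pair: the negative imaginary part first).


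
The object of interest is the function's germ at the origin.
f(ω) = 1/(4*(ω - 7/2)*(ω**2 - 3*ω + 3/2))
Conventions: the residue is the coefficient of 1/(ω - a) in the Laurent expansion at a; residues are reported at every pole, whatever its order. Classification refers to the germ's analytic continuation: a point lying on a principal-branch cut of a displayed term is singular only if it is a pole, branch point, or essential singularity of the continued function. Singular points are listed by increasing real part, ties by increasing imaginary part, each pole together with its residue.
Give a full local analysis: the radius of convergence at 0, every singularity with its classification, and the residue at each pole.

Radius of convergence at 0: 3/2 - (1/2)*sqrt(3).
At 3/2 - (1/2)*sqrt(3): a pole of order 1; residue -1/26 + (2/39)*sqrt(3).
At 3/2 + (1/2)*sqrt(3): a pole of order 1; residue -1/26 - (2/39)*sqrt(3).
At 7/2: a pole of order 1; residue 1/13.

Denominator factor (ω**2 - 3*ω + 3/2): discriminant 3, real irrational roots 3/2 + (1/2)*sqrt(3) and 3/2 - (1/2)*sqrt(3); poles of order 1, moduli 3/2 + (1/2)*sqrt(3) and 3/2 - (1/2)*sqrt(3).
Denominator factor (ω - 7/2): pole of order 1 at 7/2, modulus 7/2.
The radius of convergence is the smallest modulus among the singular points: 3/2 - (1/2)*sqrt(3).
The factor ω**2 - 3*ω + 3/2 splits as (ω - a)(ω - a') with a = 3/2 - (1/2)*sqrt(3), a' = 3/2 + (1/2)*sqrt(3). At the order-1 pole a set g(ω) = (ω - a)*f(ω) = [1/(4*(ω - 7/2))] / (ω - a').
Simple pole: residue = g(a) at a = 3/2 - (1/2)*sqrt(3), which is -1/26 + (2/39)*sqrt(3).
The factor ω**2 - 3*ω + 3/2 splits as (ω - a)(ω - a') with a = 3/2 + (1/2)*sqrt(3), a' = 3/2 - (1/2)*sqrt(3). At the order-1 pole a set g(ω) = (ω - a)*f(ω) = [1/(4*(ω - 7/2))] / (ω - a').
Simple pole: residue = g(a) at a = 3/2 + (1/2)*sqrt(3), which is -1/26 - (2/39)*sqrt(3).
At the order-1 pole 7/2 set g(ω) = (ω - (7/2))*f(ω) = 1/(4*(ω**2 - 3*ω + 3/2)).
Simple pole: residue = g(a) at a = 7/2, which is 1/13.
List the singular points by increasing real part (a conjugate pair: the negative imaginary part first).


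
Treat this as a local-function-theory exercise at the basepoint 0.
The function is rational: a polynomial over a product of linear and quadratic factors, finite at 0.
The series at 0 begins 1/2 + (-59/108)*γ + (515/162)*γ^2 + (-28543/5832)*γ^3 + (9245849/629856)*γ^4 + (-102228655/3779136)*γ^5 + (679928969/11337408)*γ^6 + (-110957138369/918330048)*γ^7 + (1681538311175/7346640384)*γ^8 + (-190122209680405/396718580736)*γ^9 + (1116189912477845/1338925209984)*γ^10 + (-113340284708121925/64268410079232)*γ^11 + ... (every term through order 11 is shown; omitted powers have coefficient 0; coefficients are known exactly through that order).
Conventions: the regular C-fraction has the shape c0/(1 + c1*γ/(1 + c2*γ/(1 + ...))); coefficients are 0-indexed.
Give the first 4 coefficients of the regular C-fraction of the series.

The regular C-fraction coefficients are [1/2, 59/54, 15059/3186, -4681363/888481].

Taylor coefficients (read off): a_0 = 1/2, a_1 = -59/108, a_2 = 515/162, a_3 = -28543/5832.
c0 = a_0 = 1/2. Peel one level at a time: if S = 1 + c*γ/S' with S'(0) = 1, then c is the γ-coefficient of S and S' = c*γ/(S - 1).
S_1 = c0/f = 1 + (59/54)*γ + (-15059/2916)*γ^2 + ...; c1 = 59/54.
S_2 = c1*γ/(S_1 - 1) = 1 + (15059/3186)*γ + (4681363/187974)*γ^2 + ...; c2 = 15059/3186.
S_3 = c2*γ/(S_2 - 1) = 1 + (-4681363/888481)*γ + ...; c3 = -4681363/888481.


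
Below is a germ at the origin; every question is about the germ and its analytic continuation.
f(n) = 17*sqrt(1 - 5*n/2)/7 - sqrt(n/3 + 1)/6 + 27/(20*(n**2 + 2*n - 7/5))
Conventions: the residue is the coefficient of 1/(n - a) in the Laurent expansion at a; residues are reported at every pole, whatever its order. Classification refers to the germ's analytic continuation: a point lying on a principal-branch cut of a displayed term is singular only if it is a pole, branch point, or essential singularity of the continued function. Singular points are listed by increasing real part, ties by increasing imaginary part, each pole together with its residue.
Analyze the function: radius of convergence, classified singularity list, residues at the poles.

Radius of convergence at 0: 2/5.
At -3: an algebraic (square-root) branch point.
At -1 - (2/5)*sqrt(15): a pole of order 1; residue -(9/80)*sqrt(15).
At 2/5: an algebraic (square-root) branch point.
At -1 + (2/5)*sqrt(15): a pole of order 1; residue (9/80)*sqrt(15).

Denominator factor (n**2 + 2*n - 7/5): discriminant 48/5, real irrational roots -1 + (2/5)*sqrt(15) and -1 - (2/5)*sqrt(15); poles of order 1, moduli -1 + (2/5)*sqrt(15) and 1 + (2/5)*sqrt(15).
Branch term (-1/6)*sqrt(1 - n/(-3)): its argument vanishes at n = -3, a square-root branch point, modulus 3.
Branch term (17/7)*sqrt(1 - n/(2/5)): its argument vanishes at n = 2/5, a square-root branch point, modulus 2/5.
The radius of convergence is the smallest modulus among the singular points: 2/5.
The branch terms are analytic at -1 - (2/5)*sqrt(15) and contribute nothing to the residue; only the rational part matters.
The factor n**2 + 2*n - 7/5 splits as (n - a)(n - a') with a = -1 - (2/5)*sqrt(15), a' = -1 + (2/5)*sqrt(15). At the order-1 pole a set g(n) = (n - a)*(rational part) = [27/20] / (n - a').
Simple pole: residue = g(a) at a = -1 - (2/5)*sqrt(15), which is -(9/80)*sqrt(15).
The branch terms are analytic at -1 + (2/5)*sqrt(15) and contribute nothing to the residue; only the rational part matters.
The factor n**2 + 2*n - 7/5 splits as (n - a)(n - a') with a = -1 + (2/5)*sqrt(15), a' = -1 - (2/5)*sqrt(15). At the order-1 pole a set g(n) = (n - a)*(rational part) = [27/20] / (n - a').
Simple pole: residue = g(a) at a = -1 + (2/5)*sqrt(15), which is (9/80)*sqrt(15).
List the singular points by increasing real part (a conjugate pair: the negative imaginary part first).


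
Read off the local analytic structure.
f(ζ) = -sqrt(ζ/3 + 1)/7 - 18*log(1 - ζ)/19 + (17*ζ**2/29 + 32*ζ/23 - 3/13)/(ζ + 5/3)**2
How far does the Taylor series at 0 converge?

Denominator factor (ζ + 5/3)^2: pole of order 2 at -5/3, modulus 5/3.
Branch term (-1/7)*sqrt(1 - ζ/(-3)): its argument vanishes at ζ = -3, a square-root branch point, modulus 3.
Branch term (-18/19)*log(1 - ζ/(1)): its argument vanishes at ζ = 1, a logarithmic branch point, modulus 1.
The radius of convergence is the smallest modulus among the singular points: 1.

The radius of convergence is 1.


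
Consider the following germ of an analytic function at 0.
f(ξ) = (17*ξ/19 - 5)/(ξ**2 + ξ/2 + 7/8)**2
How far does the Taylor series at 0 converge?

Denominator factor (ξ**2 + ξ/2 + 7/8)^2: discriminant -13/4, complex-conjugate roots (-1/4) + ((1/4)*sqrt(13))*i and (-1/4) - ((1/4)*sqrt(13))*i; poles of order 2, moduli (1/4)*sqrt(14) and (1/4)*sqrt(14).
The radius of convergence is the smallest modulus among the singular points: (1/4)*sqrt(14).

The radius of convergence is (1/4)*sqrt(14).


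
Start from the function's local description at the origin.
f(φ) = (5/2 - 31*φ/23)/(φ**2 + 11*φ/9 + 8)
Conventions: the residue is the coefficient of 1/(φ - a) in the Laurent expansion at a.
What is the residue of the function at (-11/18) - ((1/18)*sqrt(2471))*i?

The factor φ**2 + 11*φ/9 + 8 splits as (φ - a)(φ - a') with a = (-11/18) - ((1/18)*sqrt(2471))*i, a' = (-11/18) + ((1/18)*sqrt(2471))*i. At the order-1 pole a set g(φ) = (φ - a)*f(φ) = [5/2 - 31*φ/23] / (φ - a').
Simple pole: residue = g(a) at a = (-11/18) - ((1/18)*sqrt(2471))*i, which is (-31/46) + ((688/56833)*sqrt(2471))*i.

The residue is (-31/46) + ((688/56833)*sqrt(2471))*i.


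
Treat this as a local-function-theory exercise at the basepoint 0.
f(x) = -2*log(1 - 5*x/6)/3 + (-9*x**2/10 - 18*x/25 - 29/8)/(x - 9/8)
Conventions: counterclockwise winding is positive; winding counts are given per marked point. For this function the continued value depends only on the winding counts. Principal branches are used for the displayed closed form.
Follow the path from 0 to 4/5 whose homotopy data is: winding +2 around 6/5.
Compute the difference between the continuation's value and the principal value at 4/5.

Continued minus principal equals -(8/3)*pi*i.

The rational part is single-valued and drops out of the difference; each branch term changes only by its own monodromy.
(-2/3)*log(1 - x/(6/5)): each positive loop around 6/5 adds 2*pi*i to the log, so winding +2 contributes (-2/3)*(2)*2*pi*i = -(8/3)*pi*i.
Summing the contributions at x = 4/5 gives -(8/3)*pi*i.


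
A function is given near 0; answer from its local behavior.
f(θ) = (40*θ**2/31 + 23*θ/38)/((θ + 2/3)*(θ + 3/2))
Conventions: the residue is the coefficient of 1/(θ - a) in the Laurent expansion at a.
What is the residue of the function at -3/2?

At the order-1 pole -3/2 set g(θ) = (θ - (-3/2))*f(θ) = (40*θ**2/31 + 23*θ/38)/(θ + 2/3).
Simple pole: residue = g(a) at a = -3/2, which is -14103/5890.

The residue is -14103/5890.


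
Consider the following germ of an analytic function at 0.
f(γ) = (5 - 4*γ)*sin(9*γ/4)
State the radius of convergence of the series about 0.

The factor sin(9*γ/4) is entire and contributes no finite singular point.
The polynomial part has no poles.
No finite singular points: the Taylor series at 0 converges everywhere.

The radius of convergence is infinite.


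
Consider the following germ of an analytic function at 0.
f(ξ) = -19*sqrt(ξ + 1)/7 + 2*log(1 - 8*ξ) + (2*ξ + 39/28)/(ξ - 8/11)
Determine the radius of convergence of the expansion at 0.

Denominator factor (ξ - 8/11): pole of order 1 at 8/11, modulus 8/11.
Branch term (2)*log(1 - ξ/(1/8)): its argument vanishes at ξ = 1/8, a logarithmic branch point, modulus 1/8.
Branch term (-19/7)*sqrt(1 - ξ/(-1)): its argument vanishes at ξ = -1, a square-root branch point, modulus 1.
The radius of convergence is the smallest modulus among the singular points: 1/8.

The radius of convergence is 1/8.


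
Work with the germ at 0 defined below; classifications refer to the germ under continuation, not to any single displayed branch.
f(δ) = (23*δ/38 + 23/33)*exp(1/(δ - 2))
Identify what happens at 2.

The point is an essential singularity.

The exponent 1/(δ - (2)) has a pole at 2, so exp(1/(δ - (2))) takes every nonzero value near it: an essential singularity (not a pole of any order).


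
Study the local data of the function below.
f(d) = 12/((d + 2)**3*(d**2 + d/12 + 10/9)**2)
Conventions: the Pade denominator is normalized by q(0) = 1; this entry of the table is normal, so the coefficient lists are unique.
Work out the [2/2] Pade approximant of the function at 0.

The Pade approximant has numerator coefficients [243/200, -1920530331/903962800, 1185718419/903962800]; denominator coefficients [1, -4457239/45198140, 10576246609/10847553600].

Taylor coefficients needed (expand at 0): a_0 = 243/200, a_1 = -8019/4000, a_2 = -22599/320000, a_3 = 389529/200000, a_4 = 26718579/102400000.
Write the denominator as Q(d) = 1 + q1*d + q2*d^2. Requiring Q*f - P = O(d^5) with deg P <= 2 kills the coefficients of d^3..d^4 in Q*f:
  d^3: a_3 + q1*a_2 + q2*a_1 = 0, i.e. 389529/200000 + (-22599/320000)*q1 + (-8019/4000)*q2 = 0.
  d^4: a_4 + q1*a_3 + q2*a_2 = 0, i.e. 26718579/102400000 + (389529/200000)*q1 + (-22599/320000)*q2 = 0.
Solving this linear system: q1 = -4457239/45198140, q2 = 10576246609/10847553600.
The numerator is Q*f truncated at degree 2: P0 = a_0 = 243/200; P1 = a_1 + q1*a_0 = -1920530331/903962800; P2 = a_2 + q1*a_1 + q2*a_0 = 1185718419/903962800.


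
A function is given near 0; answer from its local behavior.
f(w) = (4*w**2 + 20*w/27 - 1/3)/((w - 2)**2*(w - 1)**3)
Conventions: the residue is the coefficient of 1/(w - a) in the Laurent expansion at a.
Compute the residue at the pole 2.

The residue is -937/27.

At the order-2 pole 2 set g(w) = (w - (2))^2*f(w) = (4*w**2 + 20*w/27 - 1/3)/(w - 1)**3.
Order-2 pole: residue = g'(a); g'(2) = -937/27, so the residue is -937/27.


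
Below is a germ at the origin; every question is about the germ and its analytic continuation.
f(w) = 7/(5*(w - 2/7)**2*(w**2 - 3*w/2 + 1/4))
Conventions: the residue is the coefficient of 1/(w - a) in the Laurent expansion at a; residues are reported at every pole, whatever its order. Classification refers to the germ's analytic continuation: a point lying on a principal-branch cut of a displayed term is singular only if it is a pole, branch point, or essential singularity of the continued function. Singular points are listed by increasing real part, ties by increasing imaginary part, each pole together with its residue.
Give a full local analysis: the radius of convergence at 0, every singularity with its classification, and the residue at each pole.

Radius of convergence at 0: 3/4 - (1/4)*sqrt(5).
At 3/4 - (1/4)*sqrt(5): a pole of order 1; residue -124852/1805 - (284004/9025)*sqrt(5).
At 2/7: a pole of order 2; residue 249704/1805.
At 3/4 + (1/4)*sqrt(5): a pole of order 1; residue -124852/1805 + (284004/9025)*sqrt(5).

Denominator factor (w - 2/7)^2: pole of order 2 at 2/7, modulus 2/7.
Denominator factor (w**2 - 3*w/2 + 1/4): discriminant 5/4, real irrational roots 3/4 + (1/4)*sqrt(5) and 3/4 - (1/4)*sqrt(5); poles of order 1, moduli 3/4 + (1/4)*sqrt(5) and 3/4 - (1/4)*sqrt(5).
The radius of convergence is the smallest modulus among the singular points: 3/4 - (1/4)*sqrt(5).
The factor w**2 - 3*w/2 + 1/4 splits as (w - a)(w - a') with a = 3/4 - (1/4)*sqrt(5), a' = 3/4 + (1/4)*sqrt(5). At the order-1 pole a set g(w) = (w - a)*f(w) = [7/(5*(w - 2/7)**2)] / (w - a').
Simple pole: residue = g(a) at a = 3/4 - (1/4)*sqrt(5), which is -124852/1805 - (284004/9025)*sqrt(5).
At the order-2 pole 2/7 set g(w) = (w - (2/7))^2*f(w) = 7/(5*(w**2 - 3*w/2 + 1/4)).
Order-2 pole: residue = g'(a); g'(2/7) = 249704/1805, so the residue is 249704/1805.
The factor w**2 - 3*w/2 + 1/4 splits as (w - a)(w - a') with a = 3/4 + (1/4)*sqrt(5), a' = 3/4 - (1/4)*sqrt(5). At the order-1 pole a set g(w) = (w - a)*f(w) = [7/(5*(w - 2/7)**2)] / (w - a').
Simple pole: residue = g(a) at a = 3/4 + (1/4)*sqrt(5), which is -124852/1805 + (284004/9025)*sqrt(5).
List the singular points by increasing real part (a conjugate pair: the negative imaginary part first).


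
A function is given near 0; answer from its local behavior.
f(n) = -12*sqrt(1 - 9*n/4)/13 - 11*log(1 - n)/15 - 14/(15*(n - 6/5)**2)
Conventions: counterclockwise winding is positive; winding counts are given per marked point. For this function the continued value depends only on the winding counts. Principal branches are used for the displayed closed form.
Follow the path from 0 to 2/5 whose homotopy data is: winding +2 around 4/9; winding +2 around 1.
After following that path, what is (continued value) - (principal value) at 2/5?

The rational part is single-valued and drops out of the difference; each branch term changes only by its own monodromy.
(-12/13)*sqrt(1 - n/(4/9)): winding +2 is even, the square root returns to the same sheet, contribution 0.
(-11/15)*log(1 - n/(1)): each positive loop around 1 adds 2*pi*i to the log, so winding +2 contributes (-11/15)*(2)*2*pi*i = -(44/15)*pi*i.
Summing the contributions at n = 2/5 gives -(44/15)*pi*i.

Continued minus principal equals -(44/15)*pi*i.


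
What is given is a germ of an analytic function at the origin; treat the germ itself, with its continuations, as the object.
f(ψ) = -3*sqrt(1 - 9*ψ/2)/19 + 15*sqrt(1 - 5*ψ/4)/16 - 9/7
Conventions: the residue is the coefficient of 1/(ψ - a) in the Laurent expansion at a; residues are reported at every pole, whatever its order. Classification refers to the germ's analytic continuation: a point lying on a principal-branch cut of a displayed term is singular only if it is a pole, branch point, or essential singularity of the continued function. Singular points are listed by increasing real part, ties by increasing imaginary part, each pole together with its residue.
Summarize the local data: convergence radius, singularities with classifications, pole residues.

Branch term (-3/19)*sqrt(1 - ψ/(2/9)): its argument vanishes at ψ = 2/9, a square-root branch point, modulus 2/9.
Branch term (15/16)*sqrt(1 - ψ/(4/5)): its argument vanishes at ψ = 4/5, a square-root branch point, modulus 4/5.
The radius of convergence is the smallest modulus among the singular points: 2/9.
List the singular points by increasing real part (a conjugate pair: the negative imaginary part first).

Radius of convergence at 0: 2/9.
At 2/9: an algebraic (square-root) branch point.
At 4/5: an algebraic (square-root) branch point.


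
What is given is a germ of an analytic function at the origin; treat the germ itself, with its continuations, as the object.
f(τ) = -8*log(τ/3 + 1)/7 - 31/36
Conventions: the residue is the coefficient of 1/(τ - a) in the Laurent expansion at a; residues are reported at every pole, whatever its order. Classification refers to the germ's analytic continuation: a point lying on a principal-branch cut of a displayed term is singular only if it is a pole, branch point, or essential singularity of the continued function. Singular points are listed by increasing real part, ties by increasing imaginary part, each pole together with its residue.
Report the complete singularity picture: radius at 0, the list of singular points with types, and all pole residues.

Radius of convergence at 0: 3.
At -3: a logarithmic branch point.

Branch term (-8/7)*log(1 - τ/(-3)): its argument vanishes at τ = -3, a logarithmic branch point, modulus 3.
The radius of convergence is the smallest modulus among the singular points: 3.


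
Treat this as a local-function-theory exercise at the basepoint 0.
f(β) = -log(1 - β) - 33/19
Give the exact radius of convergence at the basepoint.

The radius of convergence is 1.

Branch term (-1)*log(1 - β/(1)): its argument vanishes at β = 1, a logarithmic branch point, modulus 1.
The radius of convergence is the smallest modulus among the singular points: 1.


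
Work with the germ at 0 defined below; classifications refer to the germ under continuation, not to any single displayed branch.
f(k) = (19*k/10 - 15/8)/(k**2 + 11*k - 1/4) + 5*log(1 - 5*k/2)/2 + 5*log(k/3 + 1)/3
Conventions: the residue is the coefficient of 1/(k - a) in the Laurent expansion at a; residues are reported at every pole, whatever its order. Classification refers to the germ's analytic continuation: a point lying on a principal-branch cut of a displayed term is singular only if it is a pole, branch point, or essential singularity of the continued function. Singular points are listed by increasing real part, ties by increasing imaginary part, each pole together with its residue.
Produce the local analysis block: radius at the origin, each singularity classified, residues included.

Denominator factor (k**2 + 11*k - 1/4): discriminant 122, real irrational roots -11/2 + (1/2)*sqrt(122) and -11/2 - (1/2)*sqrt(122); poles of order 1, moduli -11/2 + (1/2)*sqrt(122) and 11/2 + (1/2)*sqrt(122).
Branch term (5/2)*log(1 - k/(2/5)): its argument vanishes at k = 2/5, a logarithmic branch point, modulus 2/5.
Branch term (5/3)*log(1 - k/(-3)): its argument vanishes at k = -3, a logarithmic branch point, modulus 3.
The radius of convergence is the smallest modulus among the singular points: -11/2 + (1/2)*sqrt(122).
The branch terms are analytic at -11/2 - (1/2)*sqrt(122) and contribute nothing to the residue; only the rational part matters.
The factor k**2 + 11*k - 1/4 splits as (k - a)(k - a') with a = -11/2 - (1/2)*sqrt(122), a' = -11/2 + (1/2)*sqrt(122). At the order-1 pole a set g(k) = (k - a)*(rational part) = [19*k/10 - 15/8] / (k - a').
Simple pole: residue = g(a) at a = -11/2 - (1/2)*sqrt(122), which is 19/20 + (493/4880)*sqrt(122).
The branch terms are analytic at -11/2 + (1/2)*sqrt(122) and contribute nothing to the residue; only the rational part matters.
The factor k**2 + 11*k - 1/4 splits as (k - a)(k - a') with a = -11/2 + (1/2)*sqrt(122), a' = -11/2 - (1/2)*sqrt(122). At the order-1 pole a set g(k) = (k - a)*(rational part) = [19*k/10 - 15/8] / (k - a').
Simple pole: residue = g(a) at a = -11/2 + (1/2)*sqrt(122), which is 19/20 - (493/4880)*sqrt(122).
List the singular points by increasing real part (a conjugate pair: the negative imaginary part first).

Radius of convergence at 0: -11/2 + (1/2)*sqrt(122).
At -11/2 - (1/2)*sqrt(122): a pole of order 1; residue 19/20 + (493/4880)*sqrt(122).
At -3: a logarithmic branch point.
At -11/2 + (1/2)*sqrt(122): a pole of order 1; residue 19/20 - (493/4880)*sqrt(122).
At 2/5: a logarithmic branch point.
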